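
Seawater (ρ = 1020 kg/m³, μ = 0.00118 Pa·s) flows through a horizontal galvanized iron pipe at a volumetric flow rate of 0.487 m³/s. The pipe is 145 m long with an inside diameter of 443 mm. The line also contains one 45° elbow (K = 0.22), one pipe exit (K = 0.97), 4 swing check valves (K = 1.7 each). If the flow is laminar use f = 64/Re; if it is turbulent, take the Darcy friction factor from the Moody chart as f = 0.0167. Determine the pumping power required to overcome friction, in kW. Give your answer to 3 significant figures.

P ≈ 33.4 kW

Cross-sectional area A = πD²/4 = π(0.443)²/4 = 0.1541 m²; mean velocity V = Q/A = 0.487/0.1541 = 3.16 m/s.
Reynolds number Re = ρVD/μ = 1020 · 3.16 · 0.443 / 0.00118 = 1.21e+06.
Re > 4000 → turbulent; use the Moody-chart value f = 0.0167.
Total minor-loss coefficient ΣK = 1·0.22 + 1·0.97 + 4·1.7 = 7.99.
ΔP = [f·L/D + ΣK]·(ρV²/2) = [0.0167·145/0.443 + 7.99]·(1020·3.16²/2) = [5.466 + 7.99]·5091 = 6.851e+04 Pa.
Pumping power P = QΔP = 0.487·6.851e+04 = 33360 W = 33.4 kW.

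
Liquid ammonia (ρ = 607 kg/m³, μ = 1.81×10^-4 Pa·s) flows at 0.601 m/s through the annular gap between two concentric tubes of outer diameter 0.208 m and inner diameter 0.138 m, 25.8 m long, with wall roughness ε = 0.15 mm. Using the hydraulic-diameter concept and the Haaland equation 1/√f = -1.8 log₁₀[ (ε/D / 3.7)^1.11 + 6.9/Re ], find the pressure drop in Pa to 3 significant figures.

ΔP ≈ 1010 Pa

Hydraulic diameter D_h = 4A/P = D_o - D_i = 0.208 - 0.138 = 0.07 m.
Re = ρVD_h/μ = 607·0.601·0.07/0.000181 = 1.411e+05.
ε/D_h = 0.00015/0.07 = 0.00214; Haaland gives 1/√f = -1.8 log₁₀[0.000255+4.89e-05] = 6.331, so f = 0.02495.
ΔP = f(L/D_h)(ρV²/2) = 0.02495·25.8/0.07·109.6 = 1008 Pa.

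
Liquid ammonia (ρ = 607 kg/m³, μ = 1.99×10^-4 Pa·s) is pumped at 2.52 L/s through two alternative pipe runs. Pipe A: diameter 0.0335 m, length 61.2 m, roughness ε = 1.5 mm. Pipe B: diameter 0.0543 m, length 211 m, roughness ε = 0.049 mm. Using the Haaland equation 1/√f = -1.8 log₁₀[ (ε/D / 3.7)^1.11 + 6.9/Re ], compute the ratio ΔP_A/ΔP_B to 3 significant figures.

Pipe A: V = Q/A = 0.00252/0.0008814 = 2.859 m/s; Re = 2.921e+05; ε/D = 0.0448; Haaland → f = 0.06824; ΔP_A = f(L/D)(ρV²/2) = 3.093e+05 Pa.
Pipe B: V = Q/A = 0.00252/0.002316 = 1.088 m/s; Re = 1.802e+05; ε/D = 0.000902; Haaland → f = 0.02064; ΔP_B = f(L/D)(ρV²/2) = 2.883e+04 Pa.
ΔP_A/ΔP_B = 3.093e+05/2.883e+04 = 10.7.

ΔP_A/ΔP_B ≈ 10.7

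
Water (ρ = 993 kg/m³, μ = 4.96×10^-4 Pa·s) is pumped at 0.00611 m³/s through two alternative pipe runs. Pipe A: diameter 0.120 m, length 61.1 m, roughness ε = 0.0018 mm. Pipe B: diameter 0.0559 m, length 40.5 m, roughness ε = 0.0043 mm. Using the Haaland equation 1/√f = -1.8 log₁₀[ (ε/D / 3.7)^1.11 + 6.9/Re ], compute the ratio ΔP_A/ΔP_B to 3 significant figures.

ΔP_A/ΔP_B ≈ 0.0369

Pipe A: V = Q/A = 0.00611/0.01131 = 0.5402 m/s; Re = 1.298e+05; ε/D = 1.5e-05; Haaland → f = 0.01696; ΔP_A = f(L/D)(ρV²/2) = 1251 Pa.
Pipe B: V = Q/A = 0.00611/0.002454 = 2.49 m/s; Re = 2.786e+05; ε/D = 7.69e-05; Haaland → f = 0.01519; ΔP_B = f(L/D)(ρV²/2) = 3.388e+04 Pa.
ΔP_A/ΔP_B = 1251/3.388e+04 = 0.0369.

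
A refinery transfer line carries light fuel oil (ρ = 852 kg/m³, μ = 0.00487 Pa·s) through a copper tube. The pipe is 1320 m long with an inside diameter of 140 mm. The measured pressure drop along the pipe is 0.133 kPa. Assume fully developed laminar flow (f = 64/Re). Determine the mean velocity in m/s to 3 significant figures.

V ≈ 0.0127 m/s

For laminar flow, f = 64/Re with Re = ρVD/μ, so Darcy-Weisbach reduces to ΔP = 32μLV/D². Solving for V: V = ΔP·D²/(32μL) = 133·(0.14)²/(32·0.00487·1320) = 0.01267 m/s.
Check: Re = ρVD/μ = 852·0.01267·0.14/0.00487 = 310.4 < 2300, so the laminar assumption holds.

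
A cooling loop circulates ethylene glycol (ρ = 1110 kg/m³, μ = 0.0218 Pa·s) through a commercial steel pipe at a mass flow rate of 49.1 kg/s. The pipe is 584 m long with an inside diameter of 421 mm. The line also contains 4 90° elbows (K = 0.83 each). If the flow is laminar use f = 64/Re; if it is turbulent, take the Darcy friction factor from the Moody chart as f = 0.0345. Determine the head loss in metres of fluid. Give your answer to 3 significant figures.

A = πD²/4 = π(0.421)²/4 = 0.1392 m²; mean velocity V = ṁ/(ρA) = 49.1/(1110 · 0.1392) = 0.3178 m/s.
Reynolds number Re = ρVD/μ = 1110 · 0.3178 · 0.421 / 0.0218 = 6812.
Re > 4000 → turbulent; use the Moody-chart value f = 0.0345.
Total minor-loss coefficient ΣK = 4·0.83 = 3.32.
ΔP = [f·L/D + ΣK]·(ρV²/2) = [0.0345·584/0.421 + 3.32]·(1110·0.3178²/2) = [47.86 + 3.32]·56.04 = 2868 Pa.
Head loss h_f = ΔP/(ρg) = 2868/(1110·9.81) = 0.263 m.

h_f ≈ 0.263 m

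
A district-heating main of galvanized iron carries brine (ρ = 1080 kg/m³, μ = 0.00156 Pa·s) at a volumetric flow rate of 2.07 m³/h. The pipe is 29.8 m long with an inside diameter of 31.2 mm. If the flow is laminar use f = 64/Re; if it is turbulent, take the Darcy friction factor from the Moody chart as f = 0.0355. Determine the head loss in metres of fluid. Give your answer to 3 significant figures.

Q = 2.07 m³/h = 2.07/3600 = 0.000575 m³/s.
Cross-sectional area A = πD²/4 = π(0.0312)²/4 = 0.0007645 m²; mean velocity V = Q/A = 0.000575/0.0007645 = 0.7521 m/s.
Reynolds number Re = ρVD/μ = 1080 · 0.7521 · 0.0312 / 0.00156 = 1.625e+04.
Re > 4000 → turbulent; use the Moody-chart value f = 0.0355.
Darcy-Weisbach: ΔP = f(L/D)(ρV²/2) = 0.0355·(29.8/0.0312)·(1080·0.7521²/2) = 0.0355·955.1·305.4 = 1.036e+04 Pa.
Head loss h_f = ΔP/(ρg) = 1.036e+04/(1080·9.81) = 0.978 m.

h_f ≈ 0.978 m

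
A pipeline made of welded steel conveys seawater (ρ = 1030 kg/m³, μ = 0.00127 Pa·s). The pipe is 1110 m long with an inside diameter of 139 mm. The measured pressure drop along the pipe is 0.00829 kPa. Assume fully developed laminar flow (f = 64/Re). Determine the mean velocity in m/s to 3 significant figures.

For laminar flow, f = 64/Re with Re = ρVD/μ, so Darcy-Weisbach reduces to ΔP = 32μLV/D². Solving for V: V = ΔP·D²/(32μL) = 8.29·(0.139)²/(32·0.00127·1110) = 0.003551 m/s.
Check: Re = ρVD/μ = 1030·0.003551·0.139/0.00127 = 400.3 < 2300, so the laminar assumption holds.

V ≈ 0.00355 m/s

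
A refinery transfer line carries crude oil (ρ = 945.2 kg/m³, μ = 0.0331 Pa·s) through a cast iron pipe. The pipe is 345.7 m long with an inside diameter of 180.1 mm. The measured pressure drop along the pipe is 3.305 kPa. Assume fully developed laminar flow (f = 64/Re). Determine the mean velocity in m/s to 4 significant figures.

For laminar flow, f = 64/Re with Re = ρVD/μ, so Darcy-Weisbach reduces to ΔP = 32μLV/D². Solving for V: V = ΔP·D²/(32μL) = 3305·(0.1801)²/(32·0.0331·345.7) = 0.2928 m/s.
Check: Re = ρVD/μ = 945.2·0.2928·0.1801/0.0331 = 1506 < 2300, so the laminar assumption holds.

V ≈ 0.2928 m/s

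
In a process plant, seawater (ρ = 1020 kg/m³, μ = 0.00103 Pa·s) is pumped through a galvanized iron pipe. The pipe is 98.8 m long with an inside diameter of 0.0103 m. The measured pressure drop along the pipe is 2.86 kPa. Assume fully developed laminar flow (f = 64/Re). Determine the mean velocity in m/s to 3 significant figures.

For laminar flow, f = 64/Re with Re = ρVD/μ, so Darcy-Weisbach reduces to ΔP = 32μLV/D². Solving for V: V = ΔP·D²/(32μL) = 2860·(0.0103)²/(32·0.00103·98.8) = 0.09317 m/s.
Check: Re = ρVD/μ = 1020·0.09317·0.0103/0.00103 = 950.4 < 2300, so the laminar assumption holds.

V ≈ 0.0932 m/s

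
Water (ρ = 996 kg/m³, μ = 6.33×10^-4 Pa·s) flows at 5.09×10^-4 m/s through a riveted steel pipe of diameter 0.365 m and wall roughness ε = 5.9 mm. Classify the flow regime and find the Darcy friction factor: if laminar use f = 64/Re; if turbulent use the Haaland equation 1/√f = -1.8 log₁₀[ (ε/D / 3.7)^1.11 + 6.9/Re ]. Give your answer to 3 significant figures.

Re = ρVD/μ = 996·0.000509·0.365/0.000633 = 292.3.
Re < 2300 → laminar, so f = 64/Re = 0.2189 (roughness is irrelevant in laminar flow).

f ≈ 0.219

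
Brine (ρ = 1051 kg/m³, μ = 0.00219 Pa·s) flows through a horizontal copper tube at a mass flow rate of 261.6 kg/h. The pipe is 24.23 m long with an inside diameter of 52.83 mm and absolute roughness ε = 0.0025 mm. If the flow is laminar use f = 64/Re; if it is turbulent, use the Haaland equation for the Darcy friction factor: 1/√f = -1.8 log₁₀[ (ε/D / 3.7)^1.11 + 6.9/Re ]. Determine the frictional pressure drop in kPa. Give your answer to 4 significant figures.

ΔP ≈ 0.01919 kPa

ṁ = 261.6 kg/h = 261.6/3600 = 0.07267 kg/s.
A = πD²/4 = π(0.05283)²/4 = 0.002192 m²; mean velocity V = ṁ/(ρA) = 0.07267/(1051 · 0.002192) = 0.03154 m/s.
Reynolds number Re = ρVD/μ = 1051 · 0.03154 · 0.05283 / 0.00219 = 799.7.
Re < 2300 → laminar flow, so f = 64/Re = 64/799.7 = 0.08003 (the turbulent correlation is not needed).
Darcy-Weisbach: ΔP = f(L/D)(ρV²/2) = 0.08003·(24.23/0.05283)·(1051·0.03154²/2) = 0.08003·458.6·0.5228 = 19.19 Pa.
ΔP = 19.19 Pa = 0.01919 kPa.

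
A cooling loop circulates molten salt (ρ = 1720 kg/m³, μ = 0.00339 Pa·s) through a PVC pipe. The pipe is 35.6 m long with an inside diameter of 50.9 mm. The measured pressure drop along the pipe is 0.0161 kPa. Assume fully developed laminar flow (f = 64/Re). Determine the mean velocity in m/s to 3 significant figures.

For laminar flow, f = 64/Re with Re = ρVD/μ, so Darcy-Weisbach reduces to ΔP = 32μLV/D². Solving for V: V = ΔP·D²/(32μL) = 16.1·(0.0509)²/(32·0.00339·35.6) = 0.0108 m/s.
Check: Re = ρVD/μ = 1720·0.0108·0.0509/0.00339 = 278.9 < 2300, so the laminar assumption holds.

V ≈ 0.0108 m/s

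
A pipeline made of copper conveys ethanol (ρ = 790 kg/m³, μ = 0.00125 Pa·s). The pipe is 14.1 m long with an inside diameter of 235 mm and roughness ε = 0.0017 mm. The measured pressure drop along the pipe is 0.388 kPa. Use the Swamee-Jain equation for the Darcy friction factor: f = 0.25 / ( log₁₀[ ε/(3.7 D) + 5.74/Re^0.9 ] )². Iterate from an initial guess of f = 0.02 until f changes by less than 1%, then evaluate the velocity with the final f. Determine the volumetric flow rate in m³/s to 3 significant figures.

Q ≈ 0.0431 m³/s

Rearranging Darcy-Weisbach: V = √(2·ΔP·D/(f·L·ρ)). With ε/D = 1.7e-06/0.235 = 7.23e-06, iterate starting from f = 0.02:
  f = 0.02 → V = √(2·388·0.235/(0.02·14.1·790)) = 0.9047 m/s; Re = ρVD/μ = 1.344e+05; f → 0.01686
  f = 0.01686 → V = 0.9853 m/s; Re = 1.463e+05; f → 0.01658
  f = 0.01658 → V = 0.9938 m/s; Re = 1.476e+05; f → 0.01655
Converged (Δf/f < 1%). With the final f = 0.01655: V = √(2·388·0.235/(0.01655·14.1·790)) = 0.9946 m/s.
Q = V·A = 0.9946·(π/4·0.235²) = 0.04314 m³/s = 0.0431 m³/s.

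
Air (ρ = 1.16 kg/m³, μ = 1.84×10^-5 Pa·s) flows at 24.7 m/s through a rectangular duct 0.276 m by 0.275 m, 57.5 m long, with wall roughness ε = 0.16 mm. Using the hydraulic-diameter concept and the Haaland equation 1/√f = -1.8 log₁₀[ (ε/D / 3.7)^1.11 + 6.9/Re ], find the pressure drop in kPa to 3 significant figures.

Hydraulic diameter D_h = 4A/P = 4·(0.276·0.275)/(2·(0.276+0.275)) = 0.3036/1.102 = 0.2755 m.
Re = ρVD_h/μ = 1.16·24.7·0.2755/1.84e-05 = 4.29e+05.
ε/D_h = 0.00016/0.2755 = 0.000581; Haaland gives 1/√f = -1.8 log₁₀[5.99e-05+1.61e-05] = 7.415, so f = 0.01819.
ΔP = f(L/D_h)(ρV²/2) = 0.01819·57.5/0.2755·353.9 = 1343 Pa.
ΔP = 1.34 kPa.

ΔP ≈ 1.34 kPa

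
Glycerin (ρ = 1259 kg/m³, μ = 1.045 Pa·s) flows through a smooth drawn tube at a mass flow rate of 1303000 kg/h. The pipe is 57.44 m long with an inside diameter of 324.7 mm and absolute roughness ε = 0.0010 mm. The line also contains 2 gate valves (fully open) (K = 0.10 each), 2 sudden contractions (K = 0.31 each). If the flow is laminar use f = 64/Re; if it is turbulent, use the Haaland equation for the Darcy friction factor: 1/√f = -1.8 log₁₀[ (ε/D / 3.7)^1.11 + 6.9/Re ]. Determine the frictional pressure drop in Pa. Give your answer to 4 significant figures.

ṁ = 1303000 kg/h = 1303000/3600 = 361.9 kg/s.
A = πD²/4 = π(0.3247)²/4 = 0.0828 m²; mean velocity V = ṁ/(ρA) = 361.9/(1259 · 0.0828) = 3.472 m/s.
Reynolds number Re = ρVD/μ = 1259 · 3.472 · 0.3247 / 1.04 = 1358.
Re < 2300 → laminar flow, so f = 64/Re = 64/1358 = 0.04712 (the turbulent correlation is not needed).
Total minor-loss coefficient ΣK = 2·0.1 + 2·0.31 = 0.82.
ΔP = [f·L/D + ΣK]·(ρV²/2) = [0.04712·57.44/0.3247 + 0.82]·(1259·3.472²/2) = [8.336 + 0.82]·7588 = 6.947e+04 Pa.

ΔP ≈ 69470 Pa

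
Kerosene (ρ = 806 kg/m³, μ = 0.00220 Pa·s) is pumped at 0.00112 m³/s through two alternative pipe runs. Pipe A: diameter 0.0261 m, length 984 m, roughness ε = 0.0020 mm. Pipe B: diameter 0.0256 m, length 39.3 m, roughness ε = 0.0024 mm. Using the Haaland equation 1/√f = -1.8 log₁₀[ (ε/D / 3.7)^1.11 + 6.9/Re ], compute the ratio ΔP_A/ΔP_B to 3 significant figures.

ΔP_A/ΔP_B ≈ 22.8

Pipe A: V = Q/A = 0.00112/0.000535 = 2.093 m/s; Re = 2.002e+04; ε/D = 7.66e-05; Haaland → f = 0.02586; ΔP_A = f(L/D)(ρV²/2) = 1.722e+06 Pa.
Pipe B: V = Q/A = 0.00112/0.0005147 = 2.176 m/s; Re = 2.041e+04; ε/D = 9.37e-05; Haaland → f = 0.02577; ΔP_B = f(L/D)(ρV²/2) = 7.548e+04 Pa.
ΔP_A/ΔP_B = 1.722e+06/7.548e+04 = 22.8.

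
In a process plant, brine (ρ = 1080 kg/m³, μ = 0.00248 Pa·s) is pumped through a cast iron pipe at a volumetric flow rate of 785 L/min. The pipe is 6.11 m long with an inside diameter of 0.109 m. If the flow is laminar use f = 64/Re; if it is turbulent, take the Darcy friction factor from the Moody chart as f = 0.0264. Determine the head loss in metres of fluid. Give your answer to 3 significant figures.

h_f ≈ 0.148 m

Q = 785 L/min = 785/60000 = 0.01308 m³/s.
Cross-sectional area A = πD²/4 = π(0.109)²/4 = 0.009331 m²; mean velocity V = Q/A = 0.01308/0.009331 = 1.402 m/s.
Reynolds number Re = ρVD/μ = 1080 · 1.402 · 0.109 / 0.00248 = 6.655e+04.
Re > 4000 → turbulent; use the Moody-chart value f = 0.0264.
Darcy-Weisbach: ΔP = f(L/D)(ρV²/2) = 0.0264·(6.11/0.109)·(1080·1.402²/2) = 0.0264·56.06·1062 = 1571 Pa.
Head loss h_f = ΔP/(ρg) = 1571/(1080·9.81) = 0.148 m.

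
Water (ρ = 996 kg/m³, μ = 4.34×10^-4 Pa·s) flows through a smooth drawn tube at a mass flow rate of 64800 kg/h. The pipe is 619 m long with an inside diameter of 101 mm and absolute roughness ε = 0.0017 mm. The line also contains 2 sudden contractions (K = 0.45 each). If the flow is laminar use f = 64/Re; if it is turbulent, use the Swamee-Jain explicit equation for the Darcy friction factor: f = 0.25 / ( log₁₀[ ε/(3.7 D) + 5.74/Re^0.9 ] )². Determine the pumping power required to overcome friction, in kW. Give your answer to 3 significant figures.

ṁ = 64800 kg/h = 64800/3600 = 18 kg/s.
A = πD²/4 = π(0.101)²/4 = 0.008012 m²; mean velocity V = ṁ/(ρA) = 18/(996 · 0.008012) = 2.256 m/s.
Reynolds number Re = ρVD/μ = 996 · 2.256 · 0.101 / 0.000434 = 5.228e+05.
Re > 4000 → turbulent. Relative roughness ε/D = 1.7e-06/0.101 = 1.68e-05. Swamee-Jain: f = 0.25/(log₁₀[1.68e-05/3.7 + 5.74/5.228e+05^0.9])² = 0.25/(log₁₀[4.55e-06 + 4.1e-05])² = 0.25/(-4.342)² = 0.01326.
Total minor-loss coefficient ΣK = 2·0.45 = 0.9.
ΔP = [f·L/D + ΣK]·(ρV²/2) = [0.01326·619/0.101 + 0.9]·(996·2.256²/2) = [81.27 + 0.9]·2534 = 2.082e+05 Pa.
Q = ṁ/ρ = 18/996 = 0.01807 m³/s.
Pumping power P = QΔP = 0.01807·2.082e+05 = 3763 W = 3.76 kW.

P ≈ 3.76 kW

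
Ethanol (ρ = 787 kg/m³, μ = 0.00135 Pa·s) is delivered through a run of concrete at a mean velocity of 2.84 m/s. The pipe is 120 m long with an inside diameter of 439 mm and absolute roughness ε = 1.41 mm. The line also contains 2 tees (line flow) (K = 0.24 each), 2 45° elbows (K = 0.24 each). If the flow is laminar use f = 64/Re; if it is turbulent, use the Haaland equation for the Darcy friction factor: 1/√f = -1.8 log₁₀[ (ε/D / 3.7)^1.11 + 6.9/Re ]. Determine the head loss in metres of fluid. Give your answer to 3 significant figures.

Reynolds number Re = ρVD/μ = 787 · 2.84 · 0.439 / 0.00135 = 7.268e+05.
Re > 4000 → turbulent. Relative roughness ε/D = 0.00141/0.439 = 0.00321. Haaland: 1/√f = -1.8 log₁₀[(0.00321/3.7)^1.11 + 6.9/7.268e+05] = -1.8 log₁₀[0.0004 + 9.49e-06] = 6.098, so f = 0.02689.
Total minor-loss coefficient ΣK = 2·0.24 + 2·0.24 = 0.96.
ΔP = [f·L/D + ΣK]·(ρV²/2) = [0.02689·120/0.439 + 0.96]·(787·2.84²/2) = [7.35 + 0.96]·3174 = 2.637e+04 Pa.
Head loss h_f = ΔP/(ρg) = 2.637e+04/(787·9.81) = 3.42 m.

h_f ≈ 3.42 m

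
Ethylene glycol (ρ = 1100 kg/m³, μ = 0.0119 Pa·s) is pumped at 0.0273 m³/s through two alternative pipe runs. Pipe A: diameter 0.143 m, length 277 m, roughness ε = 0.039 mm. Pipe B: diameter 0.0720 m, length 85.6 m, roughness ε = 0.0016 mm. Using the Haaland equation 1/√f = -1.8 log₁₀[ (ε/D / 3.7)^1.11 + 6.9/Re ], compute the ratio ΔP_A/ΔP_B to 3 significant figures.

Pipe A: V = Q/A = 0.0273/0.01606 = 1.7 m/s; Re = 2.247e+04; ε/D = 0.000273; Haaland → f = 0.02552; ΔP_A = f(L/D)(ρV²/2) = 7.856e+04 Pa.
Pipe B: V = Q/A = 0.0273/0.004072 = 6.705 m/s; Re = 4.463e+04; ε/D = 2.22e-05; Haaland → f = 0.0213; ΔP_B = f(L/D)(ρV²/2) = 6.263e+05 Pa.
ΔP_A/ΔP_B = 7.856e+04/6.263e+05 = 0.125.

ΔP_A/ΔP_B ≈ 0.125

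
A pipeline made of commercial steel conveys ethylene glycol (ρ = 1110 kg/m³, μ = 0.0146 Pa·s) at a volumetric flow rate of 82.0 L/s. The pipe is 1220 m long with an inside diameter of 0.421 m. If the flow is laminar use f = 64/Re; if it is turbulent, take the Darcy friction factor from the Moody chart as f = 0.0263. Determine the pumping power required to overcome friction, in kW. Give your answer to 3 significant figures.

P ≈ 1.20 kW

Q = 82.0 L/s = 82.0/1000 = 0.082 m³/s.
Cross-sectional area A = πD²/4 = π(0.421)²/4 = 0.1392 m²; mean velocity V = Q/A = 0.082/0.1392 = 0.5891 m/s.
Reynolds number Re = ρVD/μ = 1110 · 0.5891 · 0.421 / 0.0146 = 1.885e+04.
Re > 4000 → turbulent; use the Moody-chart value f = 0.0263.
Darcy-Weisbach: ΔP = f(L/D)(ρV²/2) = 0.0263·(1220/0.421)·(1110·0.5891²/2) = 0.0263·2898·192.6 = 1.468e+04 Pa.
Pumping power P = QΔP = 0.082·1.468e+04 = 1204 W = 1.20 kW.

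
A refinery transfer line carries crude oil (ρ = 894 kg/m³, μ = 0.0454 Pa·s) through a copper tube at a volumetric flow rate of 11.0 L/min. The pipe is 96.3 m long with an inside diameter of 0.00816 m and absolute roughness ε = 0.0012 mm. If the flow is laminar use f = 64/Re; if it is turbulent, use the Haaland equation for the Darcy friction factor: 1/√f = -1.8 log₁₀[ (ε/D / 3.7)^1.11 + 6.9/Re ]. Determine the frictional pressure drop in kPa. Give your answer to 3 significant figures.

Q = 11.0 L/min = 11.0/60000 = 0.0001833 m³/s.
Cross-sectional area A = πD²/4 = π(0.00816)²/4 = 5.23e-05 m²; mean velocity V = Q/A = 0.0001833/5.23e-05 = 3.506 m/s.
Reynolds number Re = ρVD/μ = 894 · 3.506 · 0.00816 / 0.0454 = 563.3.
Re < 2300 → laminar flow, so f = 64/Re = 64/563.3 = 0.1136 (the turbulent correlation is not needed).
Darcy-Weisbach: ΔP = f(L/D)(ρV²/2) = 0.1136·(96.3/0.00816)·(894·3.506²/2) = 0.1136·1.18e+04·5494 = 7.366e+06 Pa.
ΔP = 7.366e+06 Pa = 7370 kPa.

ΔP ≈ 7370 kPa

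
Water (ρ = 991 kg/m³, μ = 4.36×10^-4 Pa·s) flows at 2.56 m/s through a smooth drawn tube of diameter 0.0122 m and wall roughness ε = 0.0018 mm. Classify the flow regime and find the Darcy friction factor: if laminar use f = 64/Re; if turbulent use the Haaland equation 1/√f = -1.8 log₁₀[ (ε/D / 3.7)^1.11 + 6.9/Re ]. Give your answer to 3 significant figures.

Re = ρVD/μ = 991·2.56·0.0122/0.000436 = 7.099e+04.
Re > 4000 → turbulent. ε/D = 1.8e-06/0.0122 = 0.000148; Haaland: 1/√f = -1.8 log₁₀[1.31e-05 + 9.72e-05] = 7.123, so f = 0.01971.

f ≈ 0.0197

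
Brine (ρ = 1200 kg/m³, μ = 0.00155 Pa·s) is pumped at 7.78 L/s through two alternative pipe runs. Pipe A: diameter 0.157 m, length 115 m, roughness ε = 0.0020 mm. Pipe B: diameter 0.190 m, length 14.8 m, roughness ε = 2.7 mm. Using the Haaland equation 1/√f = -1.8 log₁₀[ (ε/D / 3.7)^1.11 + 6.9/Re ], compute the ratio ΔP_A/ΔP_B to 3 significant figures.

ΔP_A/ΔP_B ≈ 9.55

Pipe A: V = Q/A = 0.00778/0.01936 = 0.4019 m/s; Re = 4.885e+04; ε/D = 1.27e-05; Haaland → f = 0.02085; ΔP_A = f(L/D)(ρV²/2) = 1480 Pa.
Pipe B: V = Q/A = 0.00778/0.02835 = 0.2744 m/s; Re = 4.036e+04; ε/D = 0.0142; Haaland → f = 0.04405; ΔP_B = f(L/D)(ρV²/2) = 155 Pa.
ΔP_A/ΔP_B = 1480/155 = 9.55.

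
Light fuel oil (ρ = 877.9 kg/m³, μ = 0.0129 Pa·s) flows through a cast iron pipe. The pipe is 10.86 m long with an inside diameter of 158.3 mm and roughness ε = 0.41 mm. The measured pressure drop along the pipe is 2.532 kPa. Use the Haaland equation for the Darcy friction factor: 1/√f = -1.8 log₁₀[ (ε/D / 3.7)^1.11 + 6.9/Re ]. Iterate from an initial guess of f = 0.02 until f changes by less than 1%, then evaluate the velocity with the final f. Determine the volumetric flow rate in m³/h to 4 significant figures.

Q ≈ 116.6 m³/h

Rearranging Darcy-Weisbach: V = √(2·ΔP·D/(f·L·ρ)). With ε/D = 0.00041/0.1583 = 0.00259, iterate starting from f = 0.02:
  f = 0.02 → V = √(2·2532·0.1583/(0.02·10.86·877.9)) = 2.05 m/s; Re = ρVD/μ = 2.209e+04; f → 0.03009
  f = 0.03009 → V = 1.672 m/s; Re = 1.801e+04; f → 0.03098
  f = 0.03098 → V = 1.647 m/s; Re = 1.775e+04; f → 0.03105
Converged (Δf/f < 1%). With the final f = 0.03105: V = √(2·2532·0.1583/(0.03105·10.86·877.9)) = 1.646 m/s.
Q = V·A = 1.646·(π/4·0.1583²) = 0.03239 m³/s = 116.6 m³/h.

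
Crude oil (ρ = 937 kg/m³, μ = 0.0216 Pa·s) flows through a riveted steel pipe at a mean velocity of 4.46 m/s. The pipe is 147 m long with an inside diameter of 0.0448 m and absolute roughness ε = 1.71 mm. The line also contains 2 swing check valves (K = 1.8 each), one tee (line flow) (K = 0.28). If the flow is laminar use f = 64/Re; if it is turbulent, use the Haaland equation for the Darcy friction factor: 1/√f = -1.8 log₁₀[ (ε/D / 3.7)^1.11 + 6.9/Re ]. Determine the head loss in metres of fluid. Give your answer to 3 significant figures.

h_f ≈ 225 m

Reynolds number Re = ρVD/μ = 937 · 4.46 · 0.0448 / 0.0216 = 8668.
Re > 4000 → turbulent. Relative roughness ε/D = 0.00171/0.0448 = 0.0382. Haaland: 1/√f = -1.8 log₁₀[(0.0382/3.7)^1.11 + 6.9/8668] = -1.8 log₁₀[0.00624 + 0.000796] = 3.875, so f = 0.06659.
Total minor-loss coefficient ΣK = 2·1.8 + 1·0.28 = 3.88.
ΔP = [f·L/D + ΣK]·(ρV²/2) = [0.06659·147/0.0448 + 3.88]·(937·4.46²/2) = [218.5 + 3.88]·9319 = 2.073e+06 Pa.
Head loss h_f = ΔP/(ρg) = 2.073e+06/(937·9.81) = 225 m.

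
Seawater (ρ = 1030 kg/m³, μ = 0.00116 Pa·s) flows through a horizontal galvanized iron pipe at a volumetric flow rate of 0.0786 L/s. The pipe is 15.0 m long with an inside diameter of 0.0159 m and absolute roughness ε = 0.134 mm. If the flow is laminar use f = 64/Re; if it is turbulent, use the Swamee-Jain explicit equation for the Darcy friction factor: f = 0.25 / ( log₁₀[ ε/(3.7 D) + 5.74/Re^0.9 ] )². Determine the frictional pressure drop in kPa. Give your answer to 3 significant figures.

Q = 0.0786 L/s = 0.0786/1000 = 7.86e-05 m³/s.
Cross-sectional area A = πD²/4 = π(0.0159)²/4 = 0.0001986 m²; mean velocity V = Q/A = 7.86e-05/0.0001986 = 0.3959 m/s.
Reynolds number Re = ρVD/μ = 1030 · 0.3959 · 0.0159 / 0.00116 = 5589.
Re > 4000 → turbulent. Relative roughness ε/D = 0.000134/0.0159 = 0.00843. Swamee-Jain: f = 0.25/(log₁₀[0.00843/3.7 + 5.74/5589^0.9])² = 0.25/(log₁₀[0.00228 + 0.00243])² = 0.25/(-2.327)² = 0.04618.
Darcy-Weisbach: ΔP = f(L/D)(ρV²/2) = 0.04618·(15/0.0159)·(1030·0.3959²/2) = 0.04618·943.4·80.7 = 3516 Pa.
ΔP = 3516 Pa = 3.52 kPa.

ΔP ≈ 3.52 kPa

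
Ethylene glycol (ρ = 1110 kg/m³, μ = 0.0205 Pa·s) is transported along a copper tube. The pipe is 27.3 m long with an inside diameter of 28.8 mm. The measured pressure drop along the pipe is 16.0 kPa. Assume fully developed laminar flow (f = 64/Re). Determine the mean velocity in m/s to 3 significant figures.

V ≈ 0.741 m/s

For laminar flow, f = 64/Re with Re = ρVD/μ, so Darcy-Weisbach reduces to ΔP = 32μLV/D². Solving for V: V = ΔP·D²/(32μL) = 1.6e+04·(0.0288)²/(32·0.0205·27.3) = 0.741 m/s.
Check: Re = ρVD/μ = 1110·0.741·0.0288/0.0205 = 1156 < 2300, so the laminar assumption holds.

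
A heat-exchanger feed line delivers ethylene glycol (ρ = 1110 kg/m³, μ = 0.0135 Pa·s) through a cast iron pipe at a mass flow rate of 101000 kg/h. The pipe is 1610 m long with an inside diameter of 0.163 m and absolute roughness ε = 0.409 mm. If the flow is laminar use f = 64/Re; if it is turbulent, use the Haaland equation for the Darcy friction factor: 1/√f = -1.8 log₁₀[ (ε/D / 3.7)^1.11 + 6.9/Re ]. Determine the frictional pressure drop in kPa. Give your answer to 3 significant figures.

ṁ = 101000 kg/h = 101000/3600 = 28.06 kg/s.
A = πD²/4 = π(0.163)²/4 = 0.02087 m²; mean velocity V = ṁ/(ρA) = 28.06/(1110 · 0.02087) = 1.211 m/s.
Reynolds number Re = ρVD/μ = 1110 · 1.211 · 0.163 / 0.0135 = 1.623e+04.
Re > 4000 → turbulent. Relative roughness ε/D = 0.000409/0.163 = 0.00251. Haaland: 1/√f = -1.8 log₁₀[(0.00251/3.7)^1.11 + 6.9/1.623e+04] = -1.8 log₁₀[0.000304 + 0.000425] = 5.647, so f = 0.03136.
Darcy-Weisbach: ΔP = f(L/D)(ρV²/2) = 0.03136·(1610/0.163)·(1110·1.211²/2) = 0.03136·9877·814.2 = 2.522e+05 Pa.
ΔP = 2.522e+05 Pa = 252 kPa.

ΔP ≈ 252 kPa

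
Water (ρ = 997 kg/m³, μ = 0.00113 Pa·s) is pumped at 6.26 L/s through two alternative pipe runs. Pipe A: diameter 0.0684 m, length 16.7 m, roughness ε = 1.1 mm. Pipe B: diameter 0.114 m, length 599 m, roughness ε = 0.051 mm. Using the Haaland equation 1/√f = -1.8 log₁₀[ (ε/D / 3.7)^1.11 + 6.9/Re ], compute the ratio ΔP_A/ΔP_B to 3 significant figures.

ΔP_A/ΔP_B ≈ 0.762

Pipe A: V = Q/A = 0.00626/0.003675 = 1.704 m/s; Re = 1.028e+05; ε/D = 0.0161; Haaland → f = 0.04532; ΔP_A = f(L/D)(ρV²/2) = 1.601e+04 Pa.
Pipe B: V = Q/A = 0.00626/0.01021 = 0.6133 m/s; Re = 6.169e+04; ε/D = 0.000447; Haaland → f = 0.02132; ΔP_B = f(L/D)(ρV²/2) = 2.1e+04 Pa.
ΔP_A/ΔP_B = 1.601e+04/2.1e+04 = 0.762.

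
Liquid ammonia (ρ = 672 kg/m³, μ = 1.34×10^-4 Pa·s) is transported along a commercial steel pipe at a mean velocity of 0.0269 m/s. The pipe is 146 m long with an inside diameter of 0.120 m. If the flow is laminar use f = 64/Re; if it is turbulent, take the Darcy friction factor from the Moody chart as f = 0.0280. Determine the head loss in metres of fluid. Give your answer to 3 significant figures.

Reynolds number Re = ρVD/μ = 672 · 0.0269 · 0.12 / 0.000134 = 1.619e+04.
Re > 4000 → turbulent; use the Moody-chart value f = 0.0280.
Darcy-Weisbach: ΔP = f(L/D)(ρV²/2) = 0.028·(146/0.12)·(672·0.0269²/2) = 0.028·1217·0.2431 = 8.283 Pa.
Head loss h_f = ΔP/(ρg) = 8.283/(672·9.81) = 0.00126 m.

h_f ≈ 0.00126 m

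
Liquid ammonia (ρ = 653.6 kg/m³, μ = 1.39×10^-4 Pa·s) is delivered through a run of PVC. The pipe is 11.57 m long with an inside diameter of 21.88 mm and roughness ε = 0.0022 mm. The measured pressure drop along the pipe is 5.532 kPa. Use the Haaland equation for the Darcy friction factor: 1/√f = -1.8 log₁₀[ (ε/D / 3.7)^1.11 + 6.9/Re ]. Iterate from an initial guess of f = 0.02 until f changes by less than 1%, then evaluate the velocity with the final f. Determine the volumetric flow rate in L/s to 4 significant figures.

Rearranging Darcy-Weisbach: V = √(2·ΔP·D/(f·L·ρ)). With ε/D = 2.2e-06/0.02188 = 0.000101, iterate starting from f = 0.02:
  f = 0.02 → V = √(2·5532·0.02188/(0.02·11.57·653.6)) = 1.265 m/s; Re = ρVD/μ = 1.302e+05; f → 0.01741
  f = 0.01741 → V = 1.356 m/s; Re = 1.395e+05; f → 0.0172
  f = 0.0172 → V = 1.364 m/s; Re = 1.404e+05; f → 0.01718
Converged (Δf/f < 1%). With the final f = 0.01718: V = √(2·5532·0.02188/(0.01718·11.57·653.6)) = 1.365 m/s.
Q = V·A = 1.365·(π/4·0.02188²) = 0.0005133 m³/s = 0.5133 L/s.

Q ≈ 0.5133 L/s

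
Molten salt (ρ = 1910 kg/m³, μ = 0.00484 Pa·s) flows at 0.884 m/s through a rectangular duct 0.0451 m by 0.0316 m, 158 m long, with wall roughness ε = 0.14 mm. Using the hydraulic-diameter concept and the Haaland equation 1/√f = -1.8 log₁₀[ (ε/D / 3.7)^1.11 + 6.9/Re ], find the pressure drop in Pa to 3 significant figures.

Hydraulic diameter D_h = 4A/P = 4·(0.0451·0.0316)/(2·(0.0451+0.0316)) = 0.005701/0.1534 = 0.03716 m.
Re = ρVD_h/μ = 1910·0.884·0.03716/0.00484 = 1.296e+04.
ε/D_h = 0.00014/0.03716 = 0.00377; Haaland gives 1/√f = -1.8 log₁₀[0.000477+0.000532] = 5.393, so f = 0.03439.
ΔP = f(L/D_h)(ρV²/2) = 0.03439·158/0.03716·746.3 = 1.091e+05 Pa.

ΔP ≈ 109000 Pa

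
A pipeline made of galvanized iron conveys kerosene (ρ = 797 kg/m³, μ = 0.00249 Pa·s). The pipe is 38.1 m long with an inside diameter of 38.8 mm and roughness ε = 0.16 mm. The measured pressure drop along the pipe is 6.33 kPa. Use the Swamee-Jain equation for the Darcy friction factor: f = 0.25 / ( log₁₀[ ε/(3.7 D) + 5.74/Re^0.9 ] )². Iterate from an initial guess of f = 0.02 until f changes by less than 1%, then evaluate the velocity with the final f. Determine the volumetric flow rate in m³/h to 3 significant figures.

Q ≈ 2.75 m³/h

Rearranging Darcy-Weisbach: V = √(2·ΔP·D/(f·L·ρ)). With ε/D = 0.00016/0.0388 = 0.00412, iterate starting from f = 0.02:
  f = 0.02 → V = √(2·6330·0.0388/(0.02·38.1·797)) = 0.8993 m/s; Re = ρVD/μ = 1.117e+04; f → 0.03652
  f = 0.03652 → V = 0.6655 m/s; Re = 8265; f → 0.03848
  f = 0.03848 → V = 0.6483 m/s; Re = 8052; f → 0.03867
Converged (Δf/f < 1%). With the final f = 0.03867: V = √(2·6330·0.0388/(0.03867·38.1·797)) = 0.6468 m/s.
Q = V·A = 0.6468·(π/4·0.0388²) = 0.0007647 m³/s = 2.75 m³/h.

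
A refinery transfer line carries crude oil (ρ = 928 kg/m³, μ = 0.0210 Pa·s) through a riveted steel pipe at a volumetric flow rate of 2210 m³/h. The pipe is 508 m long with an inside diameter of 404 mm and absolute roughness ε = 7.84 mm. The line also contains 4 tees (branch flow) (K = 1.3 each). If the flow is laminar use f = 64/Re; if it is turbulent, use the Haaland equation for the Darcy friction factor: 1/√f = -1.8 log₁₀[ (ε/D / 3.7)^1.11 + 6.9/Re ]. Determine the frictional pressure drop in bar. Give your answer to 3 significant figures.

Q = 2210 m³/h = 2210/3600 = 0.6139 m³/s.
Cross-sectional area A = πD²/4 = π(0.404)²/4 = 0.1282 m²; mean velocity V = Q/A = 0.6139/0.1282 = 4.789 m/s.
Reynolds number Re = ρVD/μ = 928 · 4.789 · 0.404 / 0.021 = 8.55e+04.
Re > 4000 → turbulent. Relative roughness ε/D = 0.00784/0.404 = 0.0194. Haaland: 1/√f = -1.8 log₁₀[(0.0194/3.7)^1.11 + 6.9/8.55e+04] = -1.8 log₁₀[0.00294 + 8.07e-05] = 4.535, so f = 0.04863.
Total minor-loss coefficient ΣK = 4·1.3 = 5.2.
ΔP = [f·L/D + ΣK]·(ρV²/2) = [0.04863·508/0.404 + 5.2]·(928·4.789²/2) = [61.14 + 5.2]·1.064e+04 = 7.06e+05 Pa.
ΔP = 7.06e+05 Pa = 7.06 bar.

ΔP ≈ 7.06 bar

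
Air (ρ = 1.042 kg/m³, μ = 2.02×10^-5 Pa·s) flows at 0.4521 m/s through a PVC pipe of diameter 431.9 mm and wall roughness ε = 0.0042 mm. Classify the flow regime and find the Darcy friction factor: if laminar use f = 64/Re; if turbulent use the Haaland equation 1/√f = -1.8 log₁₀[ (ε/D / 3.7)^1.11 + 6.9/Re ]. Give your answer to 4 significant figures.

f ≈ 0.03083

Re = ρVD/μ = 1.042·0.4521·0.4319/2.02e-05 = 1.007e+04.
Re > 4000 → turbulent. ε/D = 4.2e-06/0.4319 = 9.72e-06; Haaland: 1/√f = -1.8 log₁₀[6.39e-07 + 0.000685] = 5.695, so f = 0.03083.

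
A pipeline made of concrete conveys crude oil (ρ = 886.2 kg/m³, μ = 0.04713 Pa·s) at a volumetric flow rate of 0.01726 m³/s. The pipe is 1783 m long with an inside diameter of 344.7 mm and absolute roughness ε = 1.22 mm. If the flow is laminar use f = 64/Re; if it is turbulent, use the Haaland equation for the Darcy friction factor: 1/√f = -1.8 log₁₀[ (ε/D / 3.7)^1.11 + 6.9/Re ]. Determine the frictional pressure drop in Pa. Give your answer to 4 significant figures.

ΔP ≈ 4186 Pa

Cross-sectional area A = πD²/4 = π(0.3447)²/4 = 0.09332 m²; mean velocity V = Q/A = 0.01726/0.09332 = 0.185 m/s.
Reynolds number Re = ρVD/μ = 886.2 · 0.185 · 0.3447 / 0.0471 = 1199.
Re < 2300 → laminar flow, so f = 64/Re = 64/1199 = 0.05339 (the turbulent correlation is not needed).
Darcy-Weisbach: ΔP = f(L/D)(ρV²/2) = 0.05339·(1783/0.3447)·(886.2·0.185²/2) = 0.05339·5173·15.16 = 4186 Pa.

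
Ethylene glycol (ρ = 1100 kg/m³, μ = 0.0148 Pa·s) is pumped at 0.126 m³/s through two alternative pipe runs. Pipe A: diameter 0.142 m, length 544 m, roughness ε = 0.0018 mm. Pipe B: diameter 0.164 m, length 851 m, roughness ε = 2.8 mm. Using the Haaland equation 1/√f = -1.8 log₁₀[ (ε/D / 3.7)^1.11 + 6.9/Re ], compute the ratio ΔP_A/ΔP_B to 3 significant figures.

ΔP_A/ΔP_B ≈ 0.524

Pipe A: V = Q/A = 0.126/0.01584 = 7.956 m/s; Re = 8.397e+04; ε/D = 1.27e-05; Haaland → f = 0.01853; ΔP_A = f(L/D)(ρV²/2) = 2.472e+06 Pa.
Pipe B: V = Q/A = 0.126/0.02112 = 5.965 m/s; Re = 7.271e+04; ε/D = 0.0171; Haaland → f = 0.04648; ΔP_B = f(L/D)(ρV²/2) = 4.719e+06 Pa.
ΔP_A/ΔP_B = 2.472e+06/4.719e+06 = 0.524.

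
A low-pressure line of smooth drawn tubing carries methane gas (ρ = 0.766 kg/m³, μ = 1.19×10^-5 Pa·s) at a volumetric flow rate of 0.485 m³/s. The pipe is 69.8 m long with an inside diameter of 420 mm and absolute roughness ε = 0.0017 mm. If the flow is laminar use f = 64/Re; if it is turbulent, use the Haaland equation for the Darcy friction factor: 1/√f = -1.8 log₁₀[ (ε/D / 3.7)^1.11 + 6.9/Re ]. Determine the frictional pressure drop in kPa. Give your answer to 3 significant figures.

ΔP ≈ 0.0141 kPa

Cross-sectional area A = πD²/4 = π(0.42)²/4 = 0.1385 m²; mean velocity V = Q/A = 0.485/0.1385 = 3.501 m/s.
Reynolds number Re = ρVD/μ = 0.766 · 3.501 · 0.42 / 1.19e-05 = 9.464e+04.
Re > 4000 → turbulent. Relative roughness ε/D = 1.7e-06/0.42 = 4.05e-06. Haaland: 1/√f = -1.8 log₁₀[(4.05e-06/3.7)^1.11 + 6.9/9.464e+04] = -1.8 log₁₀[2.42e-07 + 7.29e-05] = 7.444, so f = 0.01804.
Darcy-Weisbach: ΔP = f(L/D)(ρV²/2) = 0.01804·(69.8/0.42)·(0.766·3.501²/2) = 0.01804·166.2·4.694 = 14.07 Pa.
ΔP = 14.07 Pa = 0.0141 kPa.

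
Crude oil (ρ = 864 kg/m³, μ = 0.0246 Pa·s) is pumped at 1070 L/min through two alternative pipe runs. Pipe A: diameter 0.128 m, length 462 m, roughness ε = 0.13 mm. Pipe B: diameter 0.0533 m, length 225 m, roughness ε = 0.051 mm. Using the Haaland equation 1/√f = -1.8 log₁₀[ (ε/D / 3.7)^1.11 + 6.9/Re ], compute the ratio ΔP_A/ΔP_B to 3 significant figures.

ΔP_A/ΔP_B ≈ 0.0319

Pipe A: V = Q/A = 0.01783/0.01287 = 1.386 m/s; Re = 6230; ε/D = 0.00102; Haaland → f = 0.03635; ΔP_A = f(L/D)(ρV²/2) = 1.088e+05 Pa.
Pipe B: V = Q/A = 0.01783/0.002231 = 7.993 m/s; Re = 1.496e+04; ε/D = 0.000957; Haaland → f = 0.02926; ΔP_B = f(L/D)(ρV²/2) = 3.409e+06 Pa.
ΔP_A/ΔP_B = 1.088e+05/3.409e+06 = 0.0319.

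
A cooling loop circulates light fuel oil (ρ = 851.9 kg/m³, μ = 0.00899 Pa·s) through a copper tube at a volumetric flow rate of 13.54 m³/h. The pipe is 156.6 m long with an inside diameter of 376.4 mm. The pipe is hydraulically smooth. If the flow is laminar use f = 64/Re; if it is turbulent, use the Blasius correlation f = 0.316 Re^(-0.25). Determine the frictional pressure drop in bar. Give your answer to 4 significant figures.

Q = 13.54 m³/h = 13.54/3600 = 0.003761 m³/s.
Cross-sectional area A = πD²/4 = π(0.3764)²/4 = 0.1113 m²; mean velocity V = Q/A = 0.003761/0.1113 = 0.0338 m/s.
Reynolds number Re = ρVD/μ = 851.9 · 0.0338 · 0.3764 / 0.00899 = 1206.
Re < 2300 → laminar flow, so f = 64/Re = 64/1206 = 0.05309 (the turbulent correlation is not needed).
Darcy-Weisbach: ΔP = f(L/D)(ρV²/2) = 0.05309·(156.6/0.3764)·(851.9·0.0338²/2) = 0.05309·416·0.4866 = 10.75 Pa.
ΔP = 10.75 Pa = 1.075×10^-4 bar.

ΔP ≈ 1.075×10^-4 bar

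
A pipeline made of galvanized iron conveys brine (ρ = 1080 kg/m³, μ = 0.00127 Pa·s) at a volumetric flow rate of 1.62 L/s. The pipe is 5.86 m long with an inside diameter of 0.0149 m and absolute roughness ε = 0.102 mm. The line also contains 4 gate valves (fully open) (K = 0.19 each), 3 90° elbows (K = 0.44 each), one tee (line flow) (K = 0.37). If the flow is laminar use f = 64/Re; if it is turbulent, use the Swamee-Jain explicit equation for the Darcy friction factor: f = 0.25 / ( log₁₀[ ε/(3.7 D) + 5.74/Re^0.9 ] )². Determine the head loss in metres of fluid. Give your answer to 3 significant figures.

h_f ≈ 70.2 m

Q = 1.62 L/s = 1.62/1000 = 0.00162 m³/s.
Cross-sectional area A = πD²/4 = π(0.0149)²/4 = 0.0001744 m²; mean velocity V = Q/A = 0.00162/0.0001744 = 9.291 m/s.
Reynolds number Re = ρVD/μ = 1080 · 9.291 · 0.0149 / 0.00127 = 1.177e+05.
Re > 4000 → turbulent. Relative roughness ε/D = 0.000102/0.0149 = 0.00685. Swamee-Jain: f = 0.25/(log₁₀[0.00685/3.7 + 5.74/1.177e+05^0.9])² = 0.25/(log₁₀[0.00185 + 0.000157])² = 0.25/(-2.697)² = 0.03436.
Total minor-loss coefficient ΣK = 4·0.19 + 3·0.44 + 1·0.37 = 2.45.
ΔP = [f·L/D + ΣK]·(ρV²/2) = [0.03436·5.86/0.0149 + 2.45]·(1080·9.291²/2) = [13.51 + 2.45]·4.661e+04 = 7.44e+05 Pa.
Head loss h_f = ΔP/(ρg) = 7.44e+05/(1080·9.81) = 70.2 m.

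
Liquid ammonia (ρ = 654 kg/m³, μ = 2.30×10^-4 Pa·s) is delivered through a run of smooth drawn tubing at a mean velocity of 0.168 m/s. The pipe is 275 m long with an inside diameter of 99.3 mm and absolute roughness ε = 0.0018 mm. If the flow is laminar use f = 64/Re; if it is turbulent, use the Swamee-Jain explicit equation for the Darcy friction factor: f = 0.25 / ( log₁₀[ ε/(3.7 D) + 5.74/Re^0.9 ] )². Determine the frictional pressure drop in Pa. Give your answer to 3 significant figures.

Reynolds number Re = ρVD/μ = 654 · 0.168 · 0.0993 / 0.00023 = 4.744e+04.
Re > 4000 → turbulent. Relative roughness ε/D = 1.8e-06/0.0993 = 1.81e-05. Swamee-Jain: f = 0.25/(log₁₀[1.81e-05/3.7 + 5.74/4.744e+04^0.9])² = 0.25/(log₁₀[4.9e-06 + 0.000355])² = 0.25/(-3.444)² = 0.02108.
Darcy-Weisbach: ΔP = f(L/D)(ρV²/2) = 0.02108·(275/0.0993)·(654·0.168²/2) = 0.02108·2769·9.229 = 538.8 Pa.

ΔP ≈ 539 Pa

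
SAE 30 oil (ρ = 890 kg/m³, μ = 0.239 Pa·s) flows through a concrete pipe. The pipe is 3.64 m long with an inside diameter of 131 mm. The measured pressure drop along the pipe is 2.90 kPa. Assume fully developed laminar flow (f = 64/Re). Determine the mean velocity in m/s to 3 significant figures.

For laminar flow, f = 64/Re with Re = ρVD/μ, so Darcy-Weisbach reduces to ΔP = 32μLV/D². Solving for V: V = ΔP·D²/(32μL) = 2900·(0.131)²/(32·0.239·3.64) = 1.788 m/s.
Check: Re = ρVD/μ = 890·1.788·0.131/0.239 = 872.1 < 2300, so the laminar assumption holds.

V ≈ 1.79 m/s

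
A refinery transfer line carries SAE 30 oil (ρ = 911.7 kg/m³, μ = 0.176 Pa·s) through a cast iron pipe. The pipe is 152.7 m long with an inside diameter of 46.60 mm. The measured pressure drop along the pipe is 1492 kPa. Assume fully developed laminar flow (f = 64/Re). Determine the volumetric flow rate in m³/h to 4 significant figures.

Q ≈ 23.13 m³/h

For laminar flow, f = 64/Re with Re = ρVD/μ, so Darcy-Weisbach reduces to ΔP = 32μLV/D². Solving for V: V = ΔP·D²/(32μL) = 1.492e+06·(0.0466)²/(32·0.176·152.7) = 3.767 m/s.
Check: Re = ρVD/μ = 911.7·3.767·0.0466/0.176 = 909.4 < 2300, so the laminar assumption holds.
Q = V·A = 3.767·(π/4·0.0466²) = 0.006425 m³/s = 23.13 m³/h.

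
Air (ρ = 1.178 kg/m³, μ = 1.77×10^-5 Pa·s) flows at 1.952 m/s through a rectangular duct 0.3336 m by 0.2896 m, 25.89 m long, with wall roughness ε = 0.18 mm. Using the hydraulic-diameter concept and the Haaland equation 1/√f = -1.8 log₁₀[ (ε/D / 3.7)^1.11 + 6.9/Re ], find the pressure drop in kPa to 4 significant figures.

ΔP ≈ 0.004375 kPa

Hydraulic diameter D_h = 4A/P = 4·(0.3336·0.2896)/(2·(0.3336+0.2896)) = 0.3864/1.246 = 0.31 m.
Re = ρVD_h/μ = 1.178·1.952·0.31/1.77e-05 = 4.028e+04.
ε/D_h = 0.00018/0.31 = 0.000581; Haaland gives 1/√f = -1.8 log₁₀[5.99e-05+0.000171] = 6.545, so f = 0.02334.
ΔP = f(L/D_h)(ρV²/2) = 0.02334·25.89/0.31·2.244 = 4.375 Pa.
ΔP = 0.004375 kPa.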